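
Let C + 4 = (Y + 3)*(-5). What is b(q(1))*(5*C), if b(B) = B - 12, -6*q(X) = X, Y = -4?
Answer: -365/6 ≈ -60.833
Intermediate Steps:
q(X) = -X/6
b(B) = -12 + B
C = 1 (C = -4 + (-4 + 3)*(-5) = -4 - 1*(-5) = -4 + 5 = 1)
b(q(1))*(5*C) = (-12 - ⅙*1)*(5*1) = (-12 - ⅙)*5 = -73/6*5 = -365/6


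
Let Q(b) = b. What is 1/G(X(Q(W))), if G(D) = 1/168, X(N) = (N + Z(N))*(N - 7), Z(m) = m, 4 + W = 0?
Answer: 168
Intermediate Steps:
W = -4 (W = -4 + 0 = -4)
X(N) = 2*N*(-7 + N) (X(N) = (N + N)*(N - 7) = (2*N)*(-7 + N) = 2*N*(-7 + N))
G(D) = 1/168
1/G(X(Q(W))) = 1/(1/168) = 168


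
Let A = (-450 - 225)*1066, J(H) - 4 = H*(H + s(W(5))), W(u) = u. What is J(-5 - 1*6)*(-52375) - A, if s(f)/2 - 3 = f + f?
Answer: 9151925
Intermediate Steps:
s(f) = 6 + 4*f (s(f) = 6 + 2*(f + f) = 6 + 2*(2*f) = 6 + 4*f)
J(H) = 4 + H*(26 + H) (J(H) = 4 + H*(H + (6 + 4*5)) = 4 + H*(H + (6 + 20)) = 4 + H*(H + 26) = 4 + H*(26 + H))
A = -719550 (A = -675*1066 = -719550)
J(-5 - 1*6)*(-52375) - A = (4 + (-5 - 1*6)² + 26*(-5 - 1*6))*(-52375) - 1*(-719550) = (4 + (-5 - 6)² + 26*(-5 - 6))*(-52375) + 719550 = (4 + (-11)² + 26*(-11))*(-52375) + 719550 = (4 + 121 - 286)*(-52375) + 719550 = -161*(-52375) + 719550 = 8432375 + 719550 = 9151925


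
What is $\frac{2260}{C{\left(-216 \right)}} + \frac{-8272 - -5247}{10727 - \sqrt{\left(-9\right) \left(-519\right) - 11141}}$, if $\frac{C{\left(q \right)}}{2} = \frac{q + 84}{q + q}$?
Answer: $\frac{4680894018395}{1265824989} - \frac{3025 i \sqrt{6470}}{115074999} \approx 3697.9 - 0.0021144 i$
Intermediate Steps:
$C{\left(q \right)} = \frac{84 + q}{q}$ ($C{\left(q \right)} = 2 \frac{q + 84}{q + q} = 2 \frac{84 + q}{2 q} = \frac{84 + q}{q}$)
$\frac{2260}{C{\left(-216 \right)}} + \frac{-8272 - -5247}{10727 - \sqrt{\left(-9\right) \left(-519\right) - 11141}} = \frac{2260}{\frac{1}{-216} \left(84 - 216\right)} + \frac{-8272 - -5247}{10727 - \sqrt{\left(-9\right) \left(-519\right) - 11141}} = \frac{2260}{\left(- \frac{1}{216}\right) \left(-132\right)} + \frac{-8272 + 5247}{10727 - \sqrt{4671 - 11141}} = \frac{2260}{\frac{11}{18}} - \frac{3025}{10727 - \sqrt{-6470}} = 2260 \cdot \frac{18}{11} - \frac{3025}{10727 - i \sqrt{6470}} = \frac{40680}{11} - \frac{3025}{10727 - i \sqrt{6470}}$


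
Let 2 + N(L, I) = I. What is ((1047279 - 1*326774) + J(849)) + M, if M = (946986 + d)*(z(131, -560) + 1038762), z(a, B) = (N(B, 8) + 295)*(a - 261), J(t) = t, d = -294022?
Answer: 652724430602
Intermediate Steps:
N(L, I) = -2 + I
z(a, B) = -78561 + 301*a (z(a, B) = ((-2 + 8) + 295)*(a - 261) = (6 + 295)*(-261 + a) = 301*(-261 + a) = -78561 + 301*a)
M = 652723709248 (M = (946986 - 294022)*((-78561 + 301*131) + 1038762) = 652964*((-78561 + 39431) + 1038762) = 652964*(-39130 + 1038762) = 652964*999632 = 652723709248)
((1047279 - 1*326774) + J(849)) + M = ((1047279 - 1*326774) + 849) + 652723709248 = ((1047279 - 326774) + 849) + 652723709248 = (720505 + 849) + 652723709248 = 721354 + 652723709248 = 652724430602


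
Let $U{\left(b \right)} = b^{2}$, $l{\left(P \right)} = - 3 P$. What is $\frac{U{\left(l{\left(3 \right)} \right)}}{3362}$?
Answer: $\frac{81}{3362} \approx 0.024093$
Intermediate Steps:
$\frac{U{\left(l{\left(3 \right)} \right)}}{3362} = \frac{\left(\left(-3\right) 3\right)^{2}}{3362} = \left(-9\right)^{2} \cdot \frac{1}{3362} = 81 \cdot \frac{1}{3362} = \frac{81}{3362}$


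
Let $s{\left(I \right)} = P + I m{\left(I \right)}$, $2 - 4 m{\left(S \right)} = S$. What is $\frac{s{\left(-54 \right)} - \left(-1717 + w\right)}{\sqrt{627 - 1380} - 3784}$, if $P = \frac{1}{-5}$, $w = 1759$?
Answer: $\frac{1161688}{5507465} + \frac{307 i \sqrt{753}}{5507465} \approx 0.21093 + 0.0015296 i$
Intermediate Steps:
$m{\left(S \right)} = \frac{1}{2} - \frac{S}{4}$
$P = - \frac{1}{5} \approx -0.2$
$s{\left(I \right)} = - \frac{1}{5} + I \left(\frac{1}{2} - \frac{I}{4}\right)$
$\frac{s{\left(-54 \right)} - \left(-1717 + w\right)}{\sqrt{627 - 1380} - 3784} = \frac{\left(- \frac{1}{5} - - \frac{27 \left(-2 - 54\right)}{2}\right) + \left(1717 - 1759\right)}{\sqrt{627 - 1380} - 3784} = \frac{\left(- \frac{1}{5} - \left(- \frac{27}{2}\right) \left(-56\right)\right) + \left(1717 - 1759\right)}{\sqrt{-753} - 3784} = \frac{\left(- \frac{1}{5} - 756\right) - 42}{i \sqrt{753} - 3784} = \frac{- \frac{3781}{5} - 42}{-3784 + i \sqrt{753}} = - \frac{3991}{5 \left(-3784 + i \sqrt{753}\right)}$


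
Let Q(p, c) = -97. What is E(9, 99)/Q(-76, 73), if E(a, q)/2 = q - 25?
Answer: -148/97 ≈ -1.5258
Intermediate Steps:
E(a, q) = -50 + 2*q (E(a, q) = 2*(q - 25) = 2*(-25 + q) = -50 + 2*q)
E(9, 99)/Q(-76, 73) = (-50 + 2*99)/(-97) = (-50 + 198)*(-1/97) = 148*(-1/97) = -148/97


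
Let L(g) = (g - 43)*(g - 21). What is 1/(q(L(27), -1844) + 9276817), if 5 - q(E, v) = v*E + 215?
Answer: 1/9099583 ≈ 1.0990e-7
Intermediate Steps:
L(g) = (-43 + g)*(-21 + g)
q(E, v) = -210 - E*v (q(E, v) = 5 - (v*E + 215) = 5 - (E*v + 215) = 5 - (215 + E*v) = 5 + (-215 - E*v) = -210 - E*v)
1/(q(L(27), -1844) + 9276817) = 1/((-210 - 1*(903 + 27**2 - 64*27)*(-1844)) + 9276817) = 1/((-210 - 1*(903 + 729 - 1728)*(-1844)) + 9276817) = 1/((-210 - 1*(-96)*(-1844)) + 9276817) = 1/((-210 - 177024) + 9276817) = 1/(-177234 + 9276817) = 1/9099583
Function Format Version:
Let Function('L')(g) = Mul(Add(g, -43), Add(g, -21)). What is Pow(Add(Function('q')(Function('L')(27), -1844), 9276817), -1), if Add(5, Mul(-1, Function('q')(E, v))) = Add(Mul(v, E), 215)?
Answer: Rational(1, 9099583) ≈ 1.0990e-7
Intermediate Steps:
Function('L')(g) = Mul(Add(-43, g), Add(-21, g))
Function('q')(E, v) = Add(-210, Mul(-1, E, v)) (Function('q')(E, v) = Add(5, Mul(-1, Add(Mul(v, E), 215))) = Add(5, Mul(-1, Add(Mul(E, v), 215))) = Add(5, Mul(-1, Add(215, Mul(E, v)))) = Add(5, Add(-215, Mul(-1, E, v))) = Add(-210, Mul(-1, E, v)))
Pow(Add(Function('q')(Function('L')(27), -1844), 9276817), -1) = Pow(Add(Add(-210, Mul(-1, Add(903, Pow(27, 2), Mul(-64, 27)), -1844)), 9276817), -1) = Pow(Add(Add(-210, Mul(-1, Add(903, 729, -1728), -1844)), 9276817), -1) = Pow(Add(Add(-210, Mul(-1, -96, -1844)), 9276817), -1) = Pow(Add(Add(-210, -177024), 9276817), -1) = Pow(Add(-177234, 9276817), -1) = Pow(9099583, -1) = Rational(1, 9099583)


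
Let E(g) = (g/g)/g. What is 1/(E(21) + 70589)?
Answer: 21/1482370 ≈ 1.4167e-5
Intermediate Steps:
E(g) = 1/g
1/(E(21) + 70589) = 1/(1/21 + 70589) = 1/(1482370/21) = 21/1482370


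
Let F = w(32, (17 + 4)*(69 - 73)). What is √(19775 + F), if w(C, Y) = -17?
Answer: √19758 ≈ 140.56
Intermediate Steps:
F = -17
√(19775 + F) = √(19775 - 17) = √19758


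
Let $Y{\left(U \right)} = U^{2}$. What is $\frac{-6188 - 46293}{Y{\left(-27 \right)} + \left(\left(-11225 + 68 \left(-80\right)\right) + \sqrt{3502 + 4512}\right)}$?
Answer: $\frac{418168608}{126974041} + \frac{52481 \sqrt{8014}}{253948082} \approx 3.3118$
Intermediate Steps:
$\frac{-6188 - 46293}{Y{\left(-27 \right)} + \left(\left(-11225 + 68 \left(-80\right)\right) + \sqrt{3502 + 4512}\right)} = \frac{-6188 - 46293}{\left(-27\right)^{2} + \left(\left(-11225 + 68 \left(-80\right)\right) + \sqrt{3502 + 4512}\right)} = - \frac{52481}{729 + \left(\left(-11225 - 5440\right) + \sqrt{8014}\right)} = - \frac{52481}{729 - \left(16665 - \sqrt{8014}\right)} = - \frac{52481}{-15936 + \sqrt{8014}}$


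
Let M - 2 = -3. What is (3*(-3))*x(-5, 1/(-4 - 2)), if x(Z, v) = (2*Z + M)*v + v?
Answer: -15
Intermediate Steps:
M = -1 (M = 2 - 3 = -1)
x(Z, v) = v + v*(-1 + 2*Z) (x(Z, v) = (2*Z - 1)*v + v = (-1 + 2*Z)*v + v = v*(-1 + 2*Z) + v = v + v*(-1 + 2*Z))
(3*(-3))*x(-5, 1/(-4 - 2)) = (3*(-3))*(2*(-5)/(-4 - 2)) = -18*(-5)/(-6) = -18*(-5)*(-1)/6 = -9*5/3 = -15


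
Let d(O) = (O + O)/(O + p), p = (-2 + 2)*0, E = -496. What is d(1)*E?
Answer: -992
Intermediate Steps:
p = 0 (p = 0*0 = 0)
d(O) = 2 (d(O) = (O + O)/(O + 0) = (2*O)/O = 2)
d(1)*E = 2*(-496) = -992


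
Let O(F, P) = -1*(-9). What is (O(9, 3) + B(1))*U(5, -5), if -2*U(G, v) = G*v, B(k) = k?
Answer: 125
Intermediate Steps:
O(F, P) = 9
U(G, v) = -G*v/2
(O(9, 3) + B(1))*U(5, -5) = (9 + 1)*(-½*5*(-5)) = 10*(25/2) = 125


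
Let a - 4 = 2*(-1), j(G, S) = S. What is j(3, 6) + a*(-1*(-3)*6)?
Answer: 42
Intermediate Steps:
a = 2 (a = 4 + 2*(-1) = 4 - 2 = 2)
j(3, 6) + a*(-1*(-3)*6) = 6 + 2*(-1*(-3)*6) = 6 + 2*(3*6) = 6 + 2*18 = 6 + 36 = 42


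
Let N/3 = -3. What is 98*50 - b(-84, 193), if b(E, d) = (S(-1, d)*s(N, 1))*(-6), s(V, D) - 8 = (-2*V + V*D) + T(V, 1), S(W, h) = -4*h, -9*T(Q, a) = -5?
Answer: -229252/3 ≈ -76417.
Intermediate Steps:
N = -9 (N = 3*(-3) = -9)
T(Q, a) = 5/9 (T(Q, a) = -⅑*(-5) = 5/9)
s(V, D) = 77/9 - 2*V + D*V (s(V, D) = 8 + ((-2*V + V*D) + 5/9) = 8 + ((-2*V + D*V) + 5/9) = 8 + (5/9 - 2*V + D*V) = 77/9 - 2*V + D*V)
b(E, d) = 1264*d/3 (b(E, d) = ((-4*d)*(77/9 - 2*(-9) + 1*(-9)))*(-6) = ((-4*d)*(77/9 + 18 - 9))*(-6) = (-4*d*(158/9))*(-6) = -632*d/9*(-6) = 1264*d/3)
98*50 - b(-84, 193) = 98*50 - 1264*193/3 = 4900 - 1*243952/3 = 4900 - 243952/3 = -229252/3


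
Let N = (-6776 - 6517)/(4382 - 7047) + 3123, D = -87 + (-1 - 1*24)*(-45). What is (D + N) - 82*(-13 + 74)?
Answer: -2227972/2665 ≈ -836.01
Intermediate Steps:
D = 1038 (D = -87 + (-1 - 24)*(-45) = -87 - 25*(-45) = -87 + 1125 = 1038)
N = 8336088/2665 (N = -13293/(-2665) + 3123 = -13293*(-1/2665) + 3123 = 13293/2665 + 3123 = 8336088/2665 ≈ 3128.0)
(D + N) - 82*(-13 + 74) = (1038 + 8336088/2665) - 82*(-13 + 74) = 11102358/2665 - 82*61 = 11102358/2665 - 5002 = -2227972/2665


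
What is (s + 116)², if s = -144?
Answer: 784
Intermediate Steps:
(s + 116)² = (-144 + 116)² = (-28)² = 784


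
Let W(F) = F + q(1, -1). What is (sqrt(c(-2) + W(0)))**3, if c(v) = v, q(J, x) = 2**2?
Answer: 2*sqrt(2) ≈ 2.8284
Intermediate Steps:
q(J, x) = 4
W(F) = 4 + F (W(F) = F + 4 = 4 + F)
(sqrt(c(-2) + W(0)))**3 = (sqrt(-2 + (4 + 0)))**3 = (sqrt(-2 + 4))**3 = (sqrt(2))**3 = 2*sqrt(2)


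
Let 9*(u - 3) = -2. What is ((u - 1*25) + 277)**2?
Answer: 5257849/81 ≈ 64912.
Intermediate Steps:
u = 25/9 (u = 3 + (1/9)*(-2) = 3 - 2/9 = 25/9 ≈ 2.7778)
((u - 1*25) + 277)**2 = ((25/9 - 1*25) + 277)**2 = ((25/9 - 25) + 277)**2 = (-200/9 + 277)**2 = (2293/9)**2 = 5257849/81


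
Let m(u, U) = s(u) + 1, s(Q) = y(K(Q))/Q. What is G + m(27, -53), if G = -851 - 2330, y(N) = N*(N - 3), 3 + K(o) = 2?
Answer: -85856/27 ≈ -3179.9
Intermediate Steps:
K(o) = -1 (K(o) = -3 + 2 = -1)
y(N) = N*(-3 + N)
s(Q) = 4/Q (s(Q) = (-(-3 - 1))/Q = (-1*(-4))/Q = 4/Q)
G = -3181
m(u, U) = 1 + 4/u (m(u, U) = 4/u + 1 = 1 + 4/u)
G + m(27, -53) = -3181 + (4 + 27)/27 = -3181 + (1/27)*31 = -3181 + 31/27 = -85856/27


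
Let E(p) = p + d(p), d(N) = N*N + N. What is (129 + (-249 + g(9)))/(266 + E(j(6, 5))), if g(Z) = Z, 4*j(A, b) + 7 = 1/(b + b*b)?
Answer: -1598400/3823921 ≈ -0.41800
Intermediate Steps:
j(A, b) = -7/4 + 1/(4*(b + b**2)) (j(A, b) = -7/4 + 1/(4*(b + b*b)) = -7/4 + 1/(4*(b + b**2)))
d(N) = N + N**2 (d(N) = N**2 + N = N + N**2)
E(p) = p + p*(1 + p)
(129 + (-249 + g(9)))/(266 + E(j(6, 5))) = (129 + (-249 + 9))/(266 + ((1/4)*(1 - 7*5 - 7*5**2)/(5*(1 + 5)))*(2 + (1/4)*(1 - 7*5 - 7*5**2)/(5*(1 + 5)))) = (129 - 240)/(266 + ((1/4)*(1/5)*(1 - 35 - 7*25)/6)*(2 + (1/4)*(1/5)*(1 - 35 - 7*25)/6)) = -111/(266 + ((1/4)*(1/5)*(1/6)*(1 - 35 - 175))*(2 + (1/4)*(1/5)*(1/6)*(1 - 35 - 175))) = -111/(266 + ((1/4)*(1/5)*(1/6)*(-209))*(2 + (1/4)*(1/5)*(1/6)*(-209))) = -111/(266 - 209*(2 - 209/120)/120) = -111/(266 - 209/120*31/120) = -111/(266 - 6479/14400) = -111/3823921/14400 = -111*14400/3823921 = -1598400/3823921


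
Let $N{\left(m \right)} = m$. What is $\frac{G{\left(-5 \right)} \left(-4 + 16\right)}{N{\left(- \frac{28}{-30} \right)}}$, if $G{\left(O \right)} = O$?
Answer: $- \frac{450}{7} \approx -64.286$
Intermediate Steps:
$\frac{G{\left(-5 \right)} \left(-4 + 16\right)}{N{\left(- \frac{28}{-30} \right)}} = \frac{\left(-5\right) \left(-4 + 16\right)}{\left(-28\right) \frac{1}{-30}} = \frac{\left(-5\right) 12}{\left(-28\right) \left(- \frac{1}{30}\right)} = - \frac{60}{\frac{14}{15}} = \left(-60\right) \frac{15}{14} = - \frac{450}{7}$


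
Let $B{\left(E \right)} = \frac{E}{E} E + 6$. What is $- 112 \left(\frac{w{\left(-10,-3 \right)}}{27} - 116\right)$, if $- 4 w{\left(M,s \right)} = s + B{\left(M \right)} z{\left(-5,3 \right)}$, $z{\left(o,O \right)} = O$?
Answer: $\frac{116788}{9} \approx 12976.0$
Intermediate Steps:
$B{\left(E \right)} = 6 + E$ ($B{\left(E \right)} = 1 E + 6 = E + 6 = 6 + E$)
$w{\left(M,s \right)} = - \frac{9}{2} - \frac{3 M}{4} - \frac{s}{4}$ ($w{\left(M,s \right)} = - \frac{s + \left(6 + M\right) 3}{4} = - \frac{s + \left(18 + 3 M\right)}{4} = - \frac{18 + s + 3 M}{4} = - \frac{9}{2} - \frac{3 M}{4} - \frac{s}{4}$)
$- 112 \left(\frac{w{\left(-10,-3 \right)}}{27} - 116\right) = - 112 \left(\frac{- \frac{9}{2} - - \frac{15}{2} - - \frac{3}{4}}{27} - 116\right) = - 112 \left(\left(- \frac{9}{2} + \frac{15}{2} + \frac{3}{4}\right) \frac{1}{27} - 116\right) = - 112 \left(\frac{15}{4} \cdot \frac{1}{27} - 116\right) = - 112 \left(\frac{5}{36} - 116\right) = \left(-112\right) \left(- \frac{4171}{36}\right) = \frac{116788}{9}$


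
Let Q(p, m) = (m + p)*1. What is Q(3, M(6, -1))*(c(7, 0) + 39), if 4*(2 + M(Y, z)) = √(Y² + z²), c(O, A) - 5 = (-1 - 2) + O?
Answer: 48 + 12*√37 ≈ 120.99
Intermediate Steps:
c(O, A) = 2 + O (c(O, A) = 5 + ((-1 - 2) + O) = 5 + (-3 + O) = 2 + O)
M(Y, z) = -2 + √(Y² + z²)/4
Q(p, m) = m + p
Q(3, M(6, -1))*(c(7, 0) + 39) = ((-2 + √(6² + (-1)²)/4) + 3)*((2 + 7) + 39) = ((-2 + √(36 + 1)/4) + 3)*(9 + 39) = ((-2 + √37/4) + 3)*48 = (1 + √37/4)*48 = 48 + 12*√37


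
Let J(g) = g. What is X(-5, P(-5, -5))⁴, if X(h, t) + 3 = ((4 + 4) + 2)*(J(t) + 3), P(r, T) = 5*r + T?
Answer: 5554571841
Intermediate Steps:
P(r, T) = T + 5*r
X(h, t) = 27 + 10*t (X(h, t) = -3 + ((4 + 4) + 2)*(t + 3) = -3 + (8 + 2)*(3 + t) = -3 + 10*(3 + t) = -3 + (30 + 10*t) = 27 + 10*t)
X(-5, P(-5, -5))⁴ = (27 + 10*(-5 + 5*(-5)))⁴ = (27 + 10*(-5 - 25))⁴ = (27 + 10*(-30))⁴ = (27 - 300)⁴ = (-273)⁴ = 5554571841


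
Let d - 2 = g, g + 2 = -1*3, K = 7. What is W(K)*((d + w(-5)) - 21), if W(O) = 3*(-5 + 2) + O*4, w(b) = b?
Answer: -551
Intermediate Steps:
g = -5 (g = -2 - 1*3 = -2 - 3 = -5)
d = -3 (d = 2 - 5 = -3)
W(O) = -9 + 4*O (W(O) = 3*(-3) + 4*O = -9 + 4*O)
W(K)*((d + w(-5)) - 21) = (-9 + 4*7)*((-3 - 5) - 21) = (-9 + 28)*(-8 - 21) = 19*(-29) = -551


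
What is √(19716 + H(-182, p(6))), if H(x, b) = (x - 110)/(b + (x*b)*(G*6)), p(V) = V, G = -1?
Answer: √211982818422/3279 ≈ 140.41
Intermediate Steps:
H(x, b) = (-110 + x)/(b - 6*b*x) (H(x, b) = (x - 110)/(b + (x*b)*(-1*6)) = (-110 + x)/(b + (b*x)*(-6)) = (-110 + x)/(b - 6*b*x))
√(19716 + H(-182, p(6))) = √(19716 + (110 - 1*(-182))/(6*(-1 + 6*(-182)))) = √(19716 + (110 + 182)/(6*(-1 - 1092))) = √(19716 + (⅙)*292/(-1093)) = √(19716 + (⅙)*(-1/1093)*292) = √(19716 - 146/3279) = √(64648618/3279) = √211982818422/3279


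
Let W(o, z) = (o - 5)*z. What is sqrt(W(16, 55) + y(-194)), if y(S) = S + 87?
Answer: sqrt(498) ≈ 22.316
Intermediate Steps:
W(o, z) = z*(-5 + o) (W(o, z) = (-5 + o)*z = z*(-5 + o))
y(S) = 87 + S
sqrt(W(16, 55) + y(-194)) = sqrt(55*(-5 + 16) + (87 - 194)) = sqrt(55*11 - 107) = sqrt(605 - 107) = sqrt(498)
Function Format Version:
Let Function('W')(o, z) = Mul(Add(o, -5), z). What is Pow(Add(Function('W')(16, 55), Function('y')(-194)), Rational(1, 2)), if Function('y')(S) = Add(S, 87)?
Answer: Pow(498, Rational(1, 2)) ≈ 22.316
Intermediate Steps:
Function('W')(o, z) = Mul(z, Add(-5, o)) (Function('W')(o, z) = Mul(Add(-5, o), z) = Mul(z, Add(-5, o)))
Function('y')(S) = Add(87, S)
Pow(Add(Function('W')(16, 55), Function('y')(-194)), Rational(1, 2)) = Pow(Add(Mul(55, Add(-5, 16)), Add(87, -194)), Rational(1, 2)) = Pow(Add(Mul(55, 11), -107), Rational(1, 2)) = Pow(Add(605, -107), Rational(1, 2)) = Pow(498, Rational(1, 2))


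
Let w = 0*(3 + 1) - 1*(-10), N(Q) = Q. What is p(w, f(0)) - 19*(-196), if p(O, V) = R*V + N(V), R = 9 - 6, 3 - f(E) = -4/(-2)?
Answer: 3728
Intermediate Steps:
f(E) = 1 (f(E) = 3 - (-4)/(-2) = 3 - (-4)*(-1)/2 = 3 - 1*2 = 3 - 2 = 1)
R = 3
w = 10 (w = 0*4 + 10 = 0 + 10 = 10)
p(O, V) = 4*V (p(O, V) = 3*V + V = 4*V)
p(w, f(0)) - 19*(-196) = 4*1 - 19*(-196) = 4 + 3724 = 3728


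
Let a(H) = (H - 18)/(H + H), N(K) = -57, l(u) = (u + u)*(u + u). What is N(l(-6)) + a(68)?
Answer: -3851/68 ≈ -56.632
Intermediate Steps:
l(u) = 4*u² (l(u) = (2*u)*(2*u) = 4*u²)
a(H) = (-18 + H)/(2*H) (a(H) = (-18 + H)/((2*H)) = (-18 + H)*(1/(2*H)) = (-18 + H)/(2*H))
N(l(-6)) + a(68) = -57 + (½)*(-18 + 68)/68 = -57 + (½)*(1/68)*50 = -57 + 25/68 = -3851/68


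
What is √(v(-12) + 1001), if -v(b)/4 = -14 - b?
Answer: √1009 ≈ 31.765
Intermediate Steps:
v(b) = 56 + 4*b (v(b) = -4*(-14 - b) = 56 + 4*b)
√(v(-12) + 1001) = √((56 + 4*(-12)) + 1001) = √((56 - 48) + 1001) = √(8 + 1001) = √1009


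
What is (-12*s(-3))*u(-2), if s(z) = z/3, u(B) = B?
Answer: -24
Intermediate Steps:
s(z) = z/3 (s(z) = z*(⅓) = z/3)
(-12*s(-3))*u(-2) = -4*(-3)*(-2) = -12*(-1)*(-2) = 12*(-2) = -24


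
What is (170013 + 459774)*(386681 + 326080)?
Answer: 448887611907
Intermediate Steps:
(170013 + 459774)*(386681 + 326080) = 629787*712761 = 448887611907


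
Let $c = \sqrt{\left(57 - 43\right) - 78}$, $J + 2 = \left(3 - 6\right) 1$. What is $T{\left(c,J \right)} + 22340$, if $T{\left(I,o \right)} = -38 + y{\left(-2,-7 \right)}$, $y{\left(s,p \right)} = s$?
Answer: $22300$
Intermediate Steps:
$J = -5$ ($J = -2 + \left(3 - 6\right) 1 = -2 - 3 = -5$)
$c = 8 i$ ($c = \sqrt{14 - 78} = \sqrt{-64} = 8 i \approx 8.0 i$)
$T{\left(I,o \right)} = -40$ ($T{\left(I,o \right)} = -38 - 2 = -40$)
$T{\left(c,J \right)} + 22340 = -40 + 22340 = 22300$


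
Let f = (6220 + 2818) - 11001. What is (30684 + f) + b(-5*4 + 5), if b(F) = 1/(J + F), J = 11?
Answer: 114883/4 ≈ 28721.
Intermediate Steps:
f = -1963 (f = 9038 - 11001 = -1963)
b(F) = 1/(11 + F)
(30684 + f) + b(-5*4 + 5) = (30684 - 1963) + 1/(11 + (-5*4 + 5)) = 28721 + 1/(11 + (-20 + 5)) = 28721 + 1/(11 - 15) = 28721 + 1/(-4) = 28721 - 1/4 = 114883/4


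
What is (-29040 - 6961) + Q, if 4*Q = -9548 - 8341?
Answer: -161893/4 ≈ -40473.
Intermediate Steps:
Q = -17889/4 (Q = (-9548 - 8341)/4 = (1/4)*(-17889) = -17889/4 ≈ -4472.3)
(-29040 - 6961) + Q = (-29040 - 6961) - 17889/4 = -36001 - 17889/4 = -161893/4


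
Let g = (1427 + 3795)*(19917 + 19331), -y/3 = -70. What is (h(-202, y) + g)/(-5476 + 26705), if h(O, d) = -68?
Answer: 204952988/21229 ≈ 9654.4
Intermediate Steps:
y = 210 (y = -3*(-70) = 210)
g = 204953056 (g = 5222*39248 = 204953056)
(h(-202, y) + g)/(-5476 + 26705) = (-68 + 204953056)/(-5476 + 26705) = 204952988/21229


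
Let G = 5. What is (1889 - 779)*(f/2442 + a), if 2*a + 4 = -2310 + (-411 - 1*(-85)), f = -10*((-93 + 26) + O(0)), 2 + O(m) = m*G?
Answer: -16113750/11 ≈ -1.4649e+6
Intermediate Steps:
O(m) = -2 + 5*m (O(m) = -2 + m*5 = -2 + 5*m)
f = 690 (f = -10*((-93 + 26) + (-2 + 5*0)) = -10*(-67 + (-2 + 0)) = -10*(-67 - 2) = -10*(-69) = 690)
a = -1320 (a = -2 + (-2310 + (-411 - 1*(-85)))/2 = -2 + (-2310 + (-411 + 85))/2 = -2 + (-2310 - 326)/2 = -2 + (½)*(-2636) = -2 - 1318 = -1320)
(1889 - 779)*(f/2442 + a) = (1889 - 779)*(690/2442 - 1320) = 1110*(690*(1/2442) - 1320) = 1110*(115/407 - 1320) = 1110*(-537125/407) = -16113750/11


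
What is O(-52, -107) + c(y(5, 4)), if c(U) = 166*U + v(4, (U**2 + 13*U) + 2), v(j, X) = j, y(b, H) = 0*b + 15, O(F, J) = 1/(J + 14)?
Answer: 231941/93 ≈ 2494.0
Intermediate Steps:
O(F, J) = 1/(14 + J)
y(b, H) = 15 (y(b, H) = 0 + 15 = 15)
c(U) = 4 + 166*U (c(U) = 166*U + 4 = 4 + 166*U)
O(-52, -107) + c(y(5, 4)) = 1/(14 - 107) + (4 + 166*15) = 1/(-93) + (4 + 2490) = -1/93 + 2494 = 231941/93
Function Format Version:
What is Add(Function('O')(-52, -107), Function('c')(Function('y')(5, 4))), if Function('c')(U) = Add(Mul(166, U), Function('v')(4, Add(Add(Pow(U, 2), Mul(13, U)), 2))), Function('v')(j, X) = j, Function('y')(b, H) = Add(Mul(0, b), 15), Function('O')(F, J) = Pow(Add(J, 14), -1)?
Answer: Rational(231941, 93) ≈ 2494.0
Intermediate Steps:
Function('O')(F, J) = Pow(Add(14, J), -1)
Function('y')(b, H) = 15 (Function('y')(b, H) = Add(0, 15) = 15)
Function('c')(U) = Add(4, Mul(166, U)) (Function('c')(U) = Add(Mul(166, U), 4) = Add(4, Mul(166, U)))
Add(Function('O')(-52, -107), Function('c')(Function('y')(5, 4))) = Add(Pow(Add(14, -107), -1), Add(4, Mul(166, 15))) = Add(Pow(-93, -1), Add(4, 2490)) = Add(Rational(-1, 93), 2494) = Rational(231941, 93)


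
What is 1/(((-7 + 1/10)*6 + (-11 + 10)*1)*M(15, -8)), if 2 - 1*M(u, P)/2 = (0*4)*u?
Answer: -5/848 ≈ -0.0058962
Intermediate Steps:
M(u, P) = 4 (M(u, P) = 4 - 2*0*4*u = 4 - 0*u = 4 - 2*0 = 4 + 0 = 4)
1/(((-7 + 1/10)*6 + (-11 + 10)*1)*M(15, -8)) = 1/(((-7 + 1/10)*6 + (-11 + 10)*1)*4) = 1/(((-7 + 1*(1/10))*6 - 1*1)*4) = 1/(((-7 + 1/10)*6 - 1)*4) = 1/((-69/10*6 - 1)*4) = 1/((-207/5 - 1)*4) = 1/(-212/5*4) = 1/(-848/5) = -5/848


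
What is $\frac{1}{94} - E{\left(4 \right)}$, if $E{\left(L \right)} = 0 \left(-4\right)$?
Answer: $\frac{1}{94} \approx 0.010638$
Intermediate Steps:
$E{\left(L \right)} = 0$
$\frac{1}{94} - E{\left(4 \right)} = \frac{1}{94} - 0 = \frac{1}{94} + 0 = \frac{1}{94}$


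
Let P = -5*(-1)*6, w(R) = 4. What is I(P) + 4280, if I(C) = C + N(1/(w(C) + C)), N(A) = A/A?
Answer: 4311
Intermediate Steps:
N(A) = 1
P = 30 (P = 5*6 = 30)
I(C) = 1 + C (I(C) = C + 1 = 1 + C)
I(P) + 4280 = (1 + 30) + 4280 = 31 + 4280 = 4311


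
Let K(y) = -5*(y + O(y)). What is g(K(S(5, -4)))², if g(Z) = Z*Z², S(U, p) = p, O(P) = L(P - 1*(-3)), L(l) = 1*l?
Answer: 244140625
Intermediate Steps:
L(l) = l
O(P) = 3 + P (O(P) = P - 1*(-3) = P + 3 = 3 + P)
K(y) = -15 - 10*y (K(y) = -5*(y + (3 + y)) = -5*(3 + 2*y) = -15 - 10*y)
g(Z) = Z³
g(K(S(5, -4)))² = ((-15 - 10*(-4))³)² = ((-15 + 40)³)² = (25³)² = 15625² = 244140625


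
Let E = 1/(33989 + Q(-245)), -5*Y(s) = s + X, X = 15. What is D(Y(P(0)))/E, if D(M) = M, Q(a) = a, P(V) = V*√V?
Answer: -101232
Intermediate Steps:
P(V) = V^(3/2)
Y(s) = -3 - s/5 (Y(s) = -(s + 15)/5 = -(15 + s)/5 = -3 - s/5)
E = 1/33744 (E = 1/(33989 - 245) = 1/33744 ≈ 2.9635e-5)
D(Y(P(0)))/E = (-3 - 0^(3/2)/5)/(1/33744) = (-3 - ⅕*0)*33744 = (-3 + 0)*33744 = -3*33744 = -101232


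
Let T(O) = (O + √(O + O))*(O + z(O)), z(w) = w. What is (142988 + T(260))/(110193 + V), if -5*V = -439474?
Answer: 1390940/990439 + 5200*√130/990439 ≈ 1.4642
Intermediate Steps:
V = 439474/5 (V = -⅕*(-439474) = 439474/5 ≈ 87895.)
T(O) = 2*O*(O + √2*√O) (T(O) = (O + √(O + O))*(O + O) = (O + √(2*O))*(2*O) = (O + √2*√O)*(2*O) = 2*O*(O + √2*√O))
(142988 + T(260))/(110193 + V) = (142988 + (2*260² + 2*√2*260^(3/2)))/(110193 + 439474/5) = (142988 + (2*67600 + 2*√2*(520*√65)))/(990439/5) = (142988 + (135200 + 1040*√130))*(5/990439) = (278188 + 1040*√130)*(5/990439) = 1390940/990439 + 5200*√130/990439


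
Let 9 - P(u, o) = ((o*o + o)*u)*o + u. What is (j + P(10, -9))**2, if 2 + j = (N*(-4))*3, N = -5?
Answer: 42732369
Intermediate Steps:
P(u, o) = 9 - u - o*u*(o + o**2) (P(u, o) = 9 - (((o*o + o)*u)*o + u) = 9 - (((o**2 + o)*u)*o + u) = 9 - (((o + o**2)*u)*o + u) = 9 - ((u*(o + o**2))*o + u) = 9 - (o*u*(o + o**2) + u) = 9 - (u + o*u*(o + o**2)) = 9 + (-u - o*u*(o + o**2)) = 9 - u - o*u*(o + o**2))
j = 58 (j = -2 - 5*(-4)*3 = -2 + 20*3 = -2 + 60 = 58)
(j + P(10, -9))**2 = (58 + (9 - 1*10 - 1*10*(-9)**2 - 1*10*(-9)**3))**2 = (58 + (9 - 10 - 1*10*81 - 1*10*(-729)))**2 = (58 + (9 - 10 - 810 + 7290))**2 = (58 + 6479)**2 = 6537**2 = 42732369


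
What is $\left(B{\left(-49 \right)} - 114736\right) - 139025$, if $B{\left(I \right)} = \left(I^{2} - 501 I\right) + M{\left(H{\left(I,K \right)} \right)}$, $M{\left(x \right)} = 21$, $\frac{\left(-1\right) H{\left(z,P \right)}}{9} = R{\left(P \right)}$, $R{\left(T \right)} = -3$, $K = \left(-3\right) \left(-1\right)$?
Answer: $-226790$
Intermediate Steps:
$K = 3$
$H{\left(z,P \right)} = 27$ ($H{\left(z,P \right)} = \left(-9\right) \left(-3\right) = 27$)
$B{\left(I \right)} = 21 + I^{2} - 501 I$ ($B{\left(I \right)} = \left(I^{2} - 501 I\right) + 21 = 21 + I^{2} - 501 I$)
$\left(B{\left(-49 \right)} - 114736\right) - 139025 = \left(\left(21 + \left(-49\right)^{2} - -24549\right) - 114736\right) - 139025 = \left(\left(21 + 2401 + 24549\right) - 114736\right) - 139025 = \left(26971 - 114736\right) - 139025 = -87765 - 139025 = -226790$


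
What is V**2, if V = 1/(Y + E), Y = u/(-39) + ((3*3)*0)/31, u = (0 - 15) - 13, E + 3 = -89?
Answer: 1521/12673600 ≈ 0.00012001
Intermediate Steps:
E = -92 (E = -3 - 89 = -92)
u = -28 (u = -15 - 13 = -28)
Y = 28/39 (Y = -28/(-39) + ((3*3)*0)/31 = -28*(-1/39) + (9*0)*(1/31) = 28/39 + 0*(1/31) = 28/39 + 0 = 28/39 ≈ 0.71795)
V = -39/3560 (V = 1/(28/39 - 92) = 1/(-3560/39) = -39/3560 ≈ -0.010955)
V**2 = (-39/3560)**2 = 1521/12673600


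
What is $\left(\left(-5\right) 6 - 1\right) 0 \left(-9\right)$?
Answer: $0$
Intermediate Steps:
$\left(\left(-5\right) 6 - 1\right) 0 \left(-9\right) = \left(-30 - 1\right) 0 \left(-9\right) = \left(-31\right) 0 \left(-9\right) = 0 \left(-9\right) = 0$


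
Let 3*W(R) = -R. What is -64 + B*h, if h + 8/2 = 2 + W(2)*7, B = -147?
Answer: 916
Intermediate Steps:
W(R) = -R/3 (W(R) = (-R)/3 = -R/3)
h = -20/3 (h = -4 + (2 - ⅓*2*7) = -4 + (2 - ⅔*7) = -4 + (2 - 14/3) = -4 - 8/3 = -20/3 ≈ -6.6667)
-64 + B*h = -64 - 147*(-20/3) = -64 + 980 = 916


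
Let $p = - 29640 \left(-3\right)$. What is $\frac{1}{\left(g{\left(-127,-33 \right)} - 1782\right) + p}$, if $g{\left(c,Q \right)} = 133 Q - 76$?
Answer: $\frac{1}{82673} \approx 1.2096 \cdot 10^{-5}$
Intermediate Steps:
$g{\left(c,Q \right)} = -76 + 133 Q$
$p = 88920$ ($p = \left(-1\right) \left(-88920\right) = 88920$)
$\frac{1}{\left(g{\left(-127,-33 \right)} - 1782\right) + p} = \frac{1}{\left(\left(-76 + 133 \left(-33\right)\right) - 1782\right) + 88920} = \frac{1}{\left(\left(-76 - 4389\right) - 1782\right) + 88920} = \frac{1}{\left(-4465 - 1782\right) + 88920} = \frac{1}{-6247 + 88920} = \frac{1}{82673}$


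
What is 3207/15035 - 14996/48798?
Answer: -34484837/366838965 ≈ -0.094005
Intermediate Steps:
3207/15035 - 14996/48798 = 3207*(1/15035) - 14996*1/48798 = 3207/15035 - 7498/24399 = -34484837/366838965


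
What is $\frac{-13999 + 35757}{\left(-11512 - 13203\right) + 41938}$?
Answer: $\frac{21758}{17223} \approx 1.2633$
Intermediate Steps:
$\frac{-13999 + 35757}{\left(-11512 - 13203\right) + 41938} = \frac{21758}{\left(-11512 - 13203\right) + 41938} = \frac{21758}{-24715 + 41938} = \frac{21758}{17223}$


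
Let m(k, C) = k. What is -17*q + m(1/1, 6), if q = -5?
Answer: 86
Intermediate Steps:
-17*q + m(1/1, 6) = -17*(-5) + 1/1 = 85 + 1 = 86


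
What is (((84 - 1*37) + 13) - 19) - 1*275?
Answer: -234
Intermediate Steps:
(((84 - 1*37) + 13) - 19) - 1*275 = (((84 - 37) + 13) - 19) - 275 = ((47 + 13) - 19) - 275 = (60 - 19) - 275 = 41 - 275 = -234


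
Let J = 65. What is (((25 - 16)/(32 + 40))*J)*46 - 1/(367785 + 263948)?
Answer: 944440831/2526932 ≈ 373.75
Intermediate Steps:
(((25 - 16)/(32 + 40))*J)*46 - 1/(367785 + 263948) = (((25 - 16)/(32 + 40))*65)*46 - 1/(367785 + 263948) = ((9/72)*65)*46 - 1/631733 = ((9*(1/72))*65)*46 - 1*1/631733 = ((1/8)*65)*46 - 1/631733 = (65/8)*46 - 1/631733 = 1495/4 - 1/631733 = 944440831/2526932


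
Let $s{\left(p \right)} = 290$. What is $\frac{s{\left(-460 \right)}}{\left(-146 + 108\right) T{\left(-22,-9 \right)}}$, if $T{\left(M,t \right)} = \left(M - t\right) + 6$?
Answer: $\frac{145}{133} \approx 1.0902$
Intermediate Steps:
$T{\left(M,t \right)} = 6 + M - t$
$\frac{s{\left(-460 \right)}}{\left(-146 + 108\right) T{\left(-22,-9 \right)}} = \frac{290}{\left(-146 + 108\right) \left(6 - 22 - -9\right)} = \frac{290}{\left(-38\right) \left(6 - 22 + 9\right)} = \frac{290}{\left(-38\right) \left(-7\right)} = \frac{290}{266} = 290 \cdot \frac{1}{266} = \frac{145}{133}$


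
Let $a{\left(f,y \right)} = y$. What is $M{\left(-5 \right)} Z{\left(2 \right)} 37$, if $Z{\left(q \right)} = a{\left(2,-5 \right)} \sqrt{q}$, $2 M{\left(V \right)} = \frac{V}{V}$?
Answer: $- \frac{185 \sqrt{2}}{2} \approx -130.81$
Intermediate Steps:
$M{\left(V \right)} = \frac{1}{2}$ ($M{\left(V \right)} = \frac{V \frac{1}{V}}{2} = \frac{1}{2} \cdot 1 = \frac{1}{2}$)
$Z{\left(q \right)} = - 5 \sqrt{q}$
$M{\left(-5 \right)} Z{\left(2 \right)} 37 = \frac{\left(-5\right) \sqrt{2}}{2} \cdot 37 = - \frac{5 \sqrt{2}}{2} \cdot 37 = - \frac{185 \sqrt{2}}{2}$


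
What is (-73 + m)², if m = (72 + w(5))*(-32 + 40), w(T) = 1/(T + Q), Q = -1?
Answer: 255025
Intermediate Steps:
w(T) = 1/(-1 + T) (w(T) = 1/(T - 1) = 1/(-1 + T))
m = 578 (m = (72 + 1/(-1 + 5))*(-32 + 40) = (72 + 1/4)*8 = (72 + ¼)*8 = (289/4)*8 = 578)
(-73 + m)² = (-73 + 578)² = 505² = 255025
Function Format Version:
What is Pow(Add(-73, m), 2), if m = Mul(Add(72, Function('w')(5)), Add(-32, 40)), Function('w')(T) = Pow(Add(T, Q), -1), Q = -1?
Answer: 255025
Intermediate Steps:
Function('w')(T) = Pow(Add(-1, T), -1) (Function('w')(T) = Pow(Add(T, -1), -1) = Pow(Add(-1, T), -1))
m = 578 (m = Mul(Add(72, Pow(Add(-1, 5), -1)), Add(-32, 40)) = Mul(Add(72, Pow(4, -1)), 8) = Mul(Add(72, Rational(1, 4)), 8) = Mul(Rational(289, 4), 8) = 578)
Pow(Add(-73, m), 2) = Pow(Add(-73, 578), 2) = Pow(505, 2) = 255025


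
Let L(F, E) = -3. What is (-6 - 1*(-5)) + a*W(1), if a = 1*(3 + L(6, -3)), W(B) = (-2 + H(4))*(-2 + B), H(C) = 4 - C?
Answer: -1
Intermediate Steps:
W(B) = 4 - 2*B (W(B) = (-2 + (4 - 1*4))*(-2 + B) = (-2 + (4 - 4))*(-2 + B) = (-2 + 0)*(-2 + B) = -2*(-2 + B) = 4 - 2*B)
a = 0 (a = 1*(3 - 3) = 1*0 = 0)
(-6 - 1*(-5)) + a*W(1) = (-6 - 1*(-5)) + 0*(4 - 2*1) = (-6 + 5) + 0*(4 - 2) = -1 + 0*2 = -1 + 0 = -1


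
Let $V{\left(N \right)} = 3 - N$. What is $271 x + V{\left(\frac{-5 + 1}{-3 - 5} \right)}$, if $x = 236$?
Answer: $\frac{127917}{2} \approx 63959.0$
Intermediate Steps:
$271 x + V{\left(\frac{-5 + 1}{-3 - 5} \right)} = 271 \cdot 236 + \left(3 - \frac{-5 + 1}{-3 - 5}\right) = 63956 + \left(3 - - \frac{4}{-8}\right) = 63956 + \left(3 - \left(-4\right) \left(- \frac{1}{8}\right)\right) = 63956 + \left(3 - \frac{1}{2}\right) = 63956 + \frac{5}{2} = \frac{127917}{2}$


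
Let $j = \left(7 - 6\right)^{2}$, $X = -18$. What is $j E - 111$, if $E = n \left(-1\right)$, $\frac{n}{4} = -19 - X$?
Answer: $-107$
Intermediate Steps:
$j = 1$ ($j = 1^{2} = 1$)
$n = -4$ ($n = 4 \left(-19 - -18\right) = 4 \left(-19 + 18\right) = 4 \left(-1\right) = -4$)
$E = 4$ ($E = \left(-4\right) \left(-1\right) = 4$)
$j E - 111 = 1 \cdot 4 - 111 = 4 + \left(-209 + 98\right) = 4 - 111 = -107$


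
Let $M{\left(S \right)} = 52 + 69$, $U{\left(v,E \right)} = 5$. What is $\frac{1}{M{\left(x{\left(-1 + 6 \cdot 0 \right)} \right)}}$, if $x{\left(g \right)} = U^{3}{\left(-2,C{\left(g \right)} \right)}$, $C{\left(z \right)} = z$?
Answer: $\frac{1}{121} \approx 0.0082645$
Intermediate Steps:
$x{\left(g \right)} = 125$ ($x{\left(g \right)} = 5^{3} = 125$)
$M{\left(S \right)} = 121$
$\frac{1}{M{\left(x{\left(-1 + 6 \cdot 0 \right)} \right)}} = \frac{1}{121}$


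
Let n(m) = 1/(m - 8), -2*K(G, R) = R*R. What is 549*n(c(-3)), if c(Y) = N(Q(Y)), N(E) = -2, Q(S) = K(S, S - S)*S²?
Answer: -549/10 ≈ -54.900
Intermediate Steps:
K(G, R) = -R²/2 (K(G, R) = -R*R/2 = -R²/2)
Q(S) = 0 (Q(S) = (-(S - S)²/2)*S² = (-½*0²)*S² = (-½*0)*S² = 0*S² = 0)
c(Y) = -2
n(m) = 1/(-8 + m)
549*n(c(-3)) = 549/(-8 - 2) = 549/(-10) = 549*(-⅒) = -549/10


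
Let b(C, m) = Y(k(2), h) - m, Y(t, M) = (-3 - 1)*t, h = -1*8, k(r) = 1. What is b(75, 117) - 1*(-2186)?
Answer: 2065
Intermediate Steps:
h = -8
Y(t, M) = -4*t
b(C, m) = -4 - m (b(C, m) = -4*1 - m = -4 - m)
b(75, 117) - 1*(-2186) = (-4 - 1*117) - 1*(-2186) = (-4 - 117) + 2186 = -121 + 2186 = 2065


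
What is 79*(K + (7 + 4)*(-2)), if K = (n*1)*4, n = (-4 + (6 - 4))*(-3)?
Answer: 158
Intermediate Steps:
n = 6 (n = (-4 + 2)*(-3) = -2*(-3) = 6)
K = 24 (K = (6*1)*4 = 6*4 = 24)
79*(K + (7 + 4)*(-2)) = 79*(24 + (7 + 4)*(-2)) = 79*(24 + 11*(-2)) = 79*(24 - 22) = 79*2 = 158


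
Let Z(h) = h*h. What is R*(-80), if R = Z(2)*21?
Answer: -6720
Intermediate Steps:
Z(h) = h²
R = 84 (R = 2²*21 = 4*21 = 84)
R*(-80) = 84*(-80) = -6720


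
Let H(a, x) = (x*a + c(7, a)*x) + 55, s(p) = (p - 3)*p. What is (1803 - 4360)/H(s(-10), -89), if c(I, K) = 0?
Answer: 2557/11515 ≈ 0.22206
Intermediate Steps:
s(p) = p*(-3 + p) (s(p) = (-3 + p)*p = p*(-3 + p))
H(a, x) = 55 + a*x (H(a, x) = (x*a + 0*x) + 55 = (a*x + 0) + 55 = a*x + 55 = 55 + a*x)
(1803 - 4360)/H(s(-10), -89) = (1803 - 4360)/(55 - 10*(-3 - 10)*(-89)) = -2557/(55 - 10*(-13)*(-89)) = -2557/(55 + 130*(-89)) = -2557/(55 - 11570) = -2557/(-11515) = -2557*(-1/11515) = 2557/11515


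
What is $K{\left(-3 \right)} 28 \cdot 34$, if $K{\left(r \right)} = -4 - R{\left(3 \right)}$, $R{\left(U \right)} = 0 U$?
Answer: $-3808$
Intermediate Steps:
$R{\left(U \right)} = 0$
$K{\left(r \right)} = -4$ ($K{\left(r \right)} = -4 - 0 = -4 + 0 = -4$)
$K{\left(-3 \right)} 28 \cdot 34 = \left(-4\right) 28 \cdot 34 = \left(-112\right) 34 = -3808$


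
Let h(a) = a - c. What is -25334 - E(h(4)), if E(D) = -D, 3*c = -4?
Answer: -75986/3 ≈ -25329.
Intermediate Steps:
c = -4/3 (c = (⅓)*(-4) = -4/3 ≈ -1.3333)
h(a) = 4/3 + a (h(a) = a - 1*(-4/3) = a + 4/3 = 4/3 + a)
-25334 - E(h(4)) = -25334 - (-1)*(4/3 + 4) = -25334 - (-1)*16/3 = -25334 - 1*(-16/3) = -25334 + 16/3 = -75986/3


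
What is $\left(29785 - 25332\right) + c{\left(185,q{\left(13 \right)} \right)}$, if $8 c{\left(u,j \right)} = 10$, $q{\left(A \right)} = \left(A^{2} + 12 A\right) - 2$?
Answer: $\frac{17817}{4} \approx 4454.3$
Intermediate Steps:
$q{\left(A \right)} = -2 + A^{2} + 12 A$
$c{\left(u,j \right)} = \frac{5}{4}$ ($c{\left(u,j \right)} = \frac{1}{8} \cdot 10 = \frac{5}{4}$)
$\left(29785 - 25332\right) + c{\left(185,q{\left(13 \right)} \right)} = \left(29785 - 25332\right) + \frac{5}{4} = 4453 + \frac{5}{4} = \frac{17817}{4}$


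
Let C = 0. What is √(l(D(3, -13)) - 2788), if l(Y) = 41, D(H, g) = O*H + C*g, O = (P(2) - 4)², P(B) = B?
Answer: I*√2747 ≈ 52.412*I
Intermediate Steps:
O = 4 (O = (2 - 4)² = (-2)² = 4)
D(H, g) = 4*H (D(H, g) = 4*H + 0*g = 4*H + 0 = 4*H)
√(l(D(3, -13)) - 2788) = √(41 - 2788) = √(-2747) = I*√2747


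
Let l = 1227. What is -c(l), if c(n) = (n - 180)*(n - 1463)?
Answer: 247092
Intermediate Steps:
c(n) = (-1463 + n)*(-180 + n) (c(n) = (-180 + n)*(-1463 + n) = (-1463 + n)*(-180 + n))
-c(l) = -(263340 + 1227**2 - 1643*1227) = -(263340 + 1505529 - 2015961) = -1*(-247092) = 247092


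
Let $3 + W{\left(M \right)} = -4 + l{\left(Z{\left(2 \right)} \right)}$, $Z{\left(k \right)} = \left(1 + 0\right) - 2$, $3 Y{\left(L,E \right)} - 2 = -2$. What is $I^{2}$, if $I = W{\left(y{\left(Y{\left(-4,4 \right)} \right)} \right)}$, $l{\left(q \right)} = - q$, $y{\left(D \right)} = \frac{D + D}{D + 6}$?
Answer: $36$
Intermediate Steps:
$Y{\left(L,E \right)} = 0$ ($Y{\left(L,E \right)} = \frac{2}{3} + \frac{1}{3} \left(-2\right) = \frac{2}{3} - \frac{2}{3} = 0$)
$Z{\left(k \right)} = -1$ ($Z{\left(k \right)} = 1 - 2 = -1$)
$y{\left(D \right)} = \frac{2 D}{6 + D}$
$W{\left(M \right)} = -6$ ($W{\left(M \right)} = -3 - 3 = -6$)
$I = -6$
$I^{2} = \left(-6\right)^{2} = 36$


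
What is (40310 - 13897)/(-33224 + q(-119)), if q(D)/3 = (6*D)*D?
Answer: 433/3634 ≈ 0.11915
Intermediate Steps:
q(D) = 18*D² (q(D) = 3*((6*D)*D) = 3*(6*D²) = 18*D²)
(40310 - 13897)/(-33224 + q(-119)) = (40310 - 13897)/(-33224 + 18*(-119)²) = 26413/(-33224 + 18*14161) = 26413/(-33224 + 254898) = 26413/221674 = 26413*(1/221674) = 433/3634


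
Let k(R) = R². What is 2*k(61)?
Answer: 7442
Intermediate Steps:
2*k(61) = 2*61² = 2*3721 = 7442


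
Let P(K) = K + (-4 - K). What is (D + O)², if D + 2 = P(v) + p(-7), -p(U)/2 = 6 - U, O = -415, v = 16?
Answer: 199809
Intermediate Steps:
p(U) = -12 + 2*U (p(U) = -2*(6 - U) = -12 + 2*U)
P(K) = -4
D = -32 (D = -2 + (-4 + (-12 + 2*(-7))) = -2 + (-4 + (-12 - 14)) = -2 + (-4 - 26) = -2 - 30 = -32)
(D + O)² = (-32 - 415)² = (-447)² = 199809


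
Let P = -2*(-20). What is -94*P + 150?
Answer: -3610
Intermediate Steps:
P = 40
-94*P + 150 = -94*40 + 150 = -3760 + 150 = -3610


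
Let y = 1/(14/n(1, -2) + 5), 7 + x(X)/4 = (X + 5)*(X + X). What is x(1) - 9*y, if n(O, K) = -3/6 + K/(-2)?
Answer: 217/11 ≈ 19.727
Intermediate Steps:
n(O, K) = -½ - K/2 (n(O, K) = -3*⅙ + K*(-½) = -½ - K/2)
x(X) = -28 + 8*X*(5 + X) (x(X) = -28 + 4*((X + 5)*(X + X)) = -28 + 4*((5 + X)*(2*X)) = -28 + 4*(2*X*(5 + X)) = -28 + 8*X*(5 + X))
y = 1/33 (y = 1/(14/(-½ - ½*(-2)) + 5) = 1/(14/(-½ + 1) + 5) = 1/(14/(½) + 5) = 1/(14*2 + 5) = 1/(28 + 5) = 1/33 ≈ 0.030303)
x(1) - 9*y = (-28 + 8*1² + 40*1) - 9*1/33 = (-28 + 8*1 + 40) - 3/11 = (-28 + 8 + 40) - 3/11 = 20 - 3/11 = 217/11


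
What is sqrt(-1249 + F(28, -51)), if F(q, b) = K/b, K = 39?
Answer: I*sqrt(361182)/17 ≈ 35.352*I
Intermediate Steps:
F(q, b) = 39/b
sqrt(-1249 + F(28, -51)) = sqrt(-1249 + 39/(-51)) = sqrt(-1249 + 39*(-1/51)) = sqrt(-1249 - 13/17) = sqrt(-21246/17) = I*sqrt(361182)/17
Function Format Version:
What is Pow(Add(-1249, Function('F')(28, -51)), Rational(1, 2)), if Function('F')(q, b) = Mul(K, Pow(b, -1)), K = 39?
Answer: Mul(Rational(1, 17), I, Pow(361182, Rational(1, 2))) ≈ Mul(35.352, I)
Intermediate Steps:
Function('F')(q, b) = Mul(39, Pow(b, -1))
Pow(Add(-1249, Function('F')(28, -51)), Rational(1, 2)) = Pow(Add(-1249, Mul(39, Pow(-51, -1))), Rational(1, 2)) = Pow(Add(-1249, Mul(39, Rational(-1, 51))), Rational(1, 2)) = Pow(Add(-1249, Rational(-13, 17)), Rational(1, 2)) = Pow(Rational(-21246, 17), Rational(1, 2)) = Mul(Rational(1, 17), I, Pow(361182, Rational(1, 2)))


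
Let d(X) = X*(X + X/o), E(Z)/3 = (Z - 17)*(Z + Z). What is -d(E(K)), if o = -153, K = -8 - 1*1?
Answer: -33291648/17 ≈ -1.9583e+6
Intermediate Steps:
K = -9 (K = -8 - 1 = -9)
E(Z) = 6*Z*(-17 + Z) (E(Z) = 3*((Z - 17)*(Z + Z)) = 3*((-17 + Z)*(2*Z)) = 3*(2*Z*(-17 + Z)) = 6*Z*(-17 + Z))
d(X) = 152*X²/153 (d(X) = X*(X + X/(-153)) = X*(X + X*(-1/153)) = X*(X - X/153) = X*(152*X/153) = 152*X²/153)
-d(E(K)) = -152*(6*(-9)*(-17 - 9))²/153 = -152*(6*(-9)*(-26))²/153 = -152*1404²/153 = -152*1971216/153 = -1*33291648/17 = -33291648/17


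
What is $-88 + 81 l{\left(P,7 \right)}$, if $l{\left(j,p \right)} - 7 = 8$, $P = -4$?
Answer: $1127$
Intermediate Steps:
$l{\left(j,p \right)} = 15$ ($l{\left(j,p \right)} = 7 + 8 = 15$)
$-88 + 81 l{\left(P,7 \right)} = -88 + 81 \cdot 15 = -88 + 1215 = 1127$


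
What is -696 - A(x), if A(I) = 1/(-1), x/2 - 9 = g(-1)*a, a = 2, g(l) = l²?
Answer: -695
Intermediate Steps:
x = 22 (x = 18 + 2*((-1)²*2) = 18 + 2*(1*2) = 18 + 2*2 = 18 + 4 = 22)
A(I) = -1
-696 - A(x) = -696 - 1*(-1) = -696 + 1 = -695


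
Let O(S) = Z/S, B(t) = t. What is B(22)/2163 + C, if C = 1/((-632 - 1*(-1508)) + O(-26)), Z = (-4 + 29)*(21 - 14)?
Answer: 553460/48885963 ≈ 0.011321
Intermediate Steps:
Z = 175 (Z = 25*7 = 175)
O(S) = 175/S
C = 26/22601 (C = 1/((-632 - 1*(-1508)) + 175/(-26)) = 1/((-632 + 1508) + 175*(-1/26)) = 1/(876 - 175/26) = 1/(22601/26) = 26/22601 ≈ 0.0011504)
B(22)/2163 + C = 22/2163 + 26/22601 = 553460/48885963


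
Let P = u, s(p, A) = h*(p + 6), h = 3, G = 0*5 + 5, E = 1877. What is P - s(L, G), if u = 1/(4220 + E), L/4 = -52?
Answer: 3694783/6097 ≈ 606.00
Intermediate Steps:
L = -208 (L = 4*(-52) = -208)
G = 5 (G = 0 + 5 = 5)
s(p, A) = 18 + 3*p (s(p, A) = 3*(p + 6) = 3*(6 + p) = 18 + 3*p)
u = 1/6097 (u = 1/(4220 + 1877) = 1/6097 ≈ 0.00016401)
P = 1/6097 ≈ 0.00016401
P - s(L, G) = 1/6097 - (18 + 3*(-208)) = 1/6097 - (18 - 624) = 1/6097 - 1*(-606) = 1/6097 + 606 = 3694783/6097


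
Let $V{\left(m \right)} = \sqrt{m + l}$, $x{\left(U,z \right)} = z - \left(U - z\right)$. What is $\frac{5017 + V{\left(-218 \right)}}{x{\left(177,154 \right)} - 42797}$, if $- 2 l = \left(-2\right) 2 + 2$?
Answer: $- \frac{5017}{42666} - \frac{i \sqrt{217}}{42666} \approx -0.11759 - 0.00034526 i$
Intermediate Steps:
$x{\left(U,z \right)} = - U + 2 z$
$l = 1$ ($l = - \frac{\left(-2\right) 2 + 2}{2} = - \frac{-4 + 2}{2} = \left(- \frac{1}{2}\right) \left(-2\right) = 1$)
$V{\left(m \right)} = \sqrt{1 + m}$ ($V{\left(m \right)} = \sqrt{m + 1} = \sqrt{1 + m}$)
$\frac{5017 + V{\left(-218 \right)}}{x{\left(177,154 \right)} - 42797} = \frac{5017 + \sqrt{1 - 218}}{\left(\left(-1\right) 177 + 2 \cdot 154\right) - 42797} = \frac{5017 + \sqrt{-217}}{\left(-177 + 308\right) - 42797} = \frac{5017 + i \sqrt{217}}{131 - 42797} = \frac{5017 + i \sqrt{217}}{-42666} = \left(5017 + i \sqrt{217}\right) \left(- \frac{1}{42666}\right) = - \frac{5017}{42666} - \frac{i \sqrt{217}}{42666}$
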